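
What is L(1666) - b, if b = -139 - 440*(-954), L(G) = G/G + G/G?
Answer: -419619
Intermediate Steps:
L(G) = 2 (L(G) = 1 + 1 = 2)
b = 419621 (b = -139 + 419760 = 419621)
L(1666) - b = 2 - 1*419621 = 2 - 419621 = -419619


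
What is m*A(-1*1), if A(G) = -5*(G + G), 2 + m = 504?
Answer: 5020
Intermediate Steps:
m = 502 (m = -2 + 504 = 502)
A(G) = -10*G
m*A(-1*1) = 502*(-(-10)) = 502*(-10*(-1)) = 502*10 = 5020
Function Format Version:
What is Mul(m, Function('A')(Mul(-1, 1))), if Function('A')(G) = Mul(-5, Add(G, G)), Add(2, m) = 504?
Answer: 5020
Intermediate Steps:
m = 502 (m = Add(-2, 504) = 502)
Function('A')(G) = Mul(-10, G) (Function('A')(G) = Mul(-5, Mul(2, G)) = Mul(-10, G))
Mul(m, Function('A')(Mul(-1, 1))) = Mul(502, Mul(-10, Mul(-1, 1))) = Mul(502, Mul(-10, -1)) = Mul(502, 10) = 5020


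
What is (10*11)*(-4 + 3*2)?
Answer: 220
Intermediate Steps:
(10*11)*(-4 + 3*2) = 110*(-4 + 6) = 110*2 = 220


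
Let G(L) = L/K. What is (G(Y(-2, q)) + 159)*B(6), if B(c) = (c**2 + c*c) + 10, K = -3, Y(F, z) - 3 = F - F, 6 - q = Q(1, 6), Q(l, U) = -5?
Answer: 12956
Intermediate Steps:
q = 11 (q = 6 - 1*(-5) = 6 + 5 = 11)
Y(F, z) = 3 (Y(F, z) = 3 + (F - F) = 3 + 0 = 3)
B(c) = 10 + 2*c**2 (B(c) = (c**2 + c**2) + 10 = 2*c**2 + 10 = 10 + 2*c**2)
G(L) = -L/3 (G(L) = L/(-3) = -L/3)
(G(Y(-2, q)) + 159)*B(6) = (-1/3*3 + 159)*(10 + 2*6**2) = (-1 + 159)*(10 + 2*36) = 158*(10 + 72) = 158*82 = 12956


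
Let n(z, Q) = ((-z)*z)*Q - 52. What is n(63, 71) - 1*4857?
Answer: -286708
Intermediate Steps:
n(z, Q) = -52 - Q*z² (n(z, Q) = (-z²)*Q - 52 = -Q*z² - 52 = -52 - Q*z²)
n(63, 71) - 1*4857 = (-52 - 1*71*63²) - 1*4857 = (-52 - 1*71*3969) - 4857 = (-52 - 281799) - 4857 = -281851 - 4857 = -286708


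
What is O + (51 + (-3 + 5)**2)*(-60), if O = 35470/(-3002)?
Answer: -4971035/1501 ≈ -3311.8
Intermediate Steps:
O = -17735/1501 (O = 35470*(-1/3002) = -17735/1501 ≈ -11.815)
O + (51 + (-3 + 5)**2)*(-60) = -17735/1501 + (51 + (-3 + 5)**2)*(-60) = -17735/1501 + (51 + 2**2)*(-60) = -17735/1501 + (51 + 4)*(-60) = -17735/1501 + 55*(-60) = -17735/1501 - 3300 = -4971035/1501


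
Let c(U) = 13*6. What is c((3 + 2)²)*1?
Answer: 78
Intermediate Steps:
c(U) = 78
c((3 + 2)²)*1 = 78*1 = 78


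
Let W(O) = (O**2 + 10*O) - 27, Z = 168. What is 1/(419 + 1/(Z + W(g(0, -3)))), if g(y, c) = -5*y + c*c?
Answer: 312/130729 ≈ 0.0023866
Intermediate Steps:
g(y, c) = c**2 - 5*y (g(y, c) = -5*y + c**2 = c**2 - 5*y)
W(O) = -27 + O**2 + 10*O
1/(419 + 1/(Z + W(g(0, -3)))) = 1/(419 + 1/(168 + (-27 + ((-3)**2 - 5*0)**2 + 10*((-3)**2 - 5*0)))) = 1/(419 + 1/(168 + (-27 + (9 + 0)**2 + 10*(9 + 0)))) = 1/(419 + 1/(168 + (-27 + 9**2 + 10*9))) = 1/(419 + 1/(168 + (-27 + 81 + 90))) = 1/(419 + 1/(168 + 144)) = 1/(419 + 1/312) = 1/(130729/312) = 312/130729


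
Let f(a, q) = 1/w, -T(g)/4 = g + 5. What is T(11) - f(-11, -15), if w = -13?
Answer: -831/13 ≈ -63.923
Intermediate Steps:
T(g) = -20 - 4*g (T(g) = -4*(g + 5) = -4*(5 + g) = -20 - 4*g)
f(a, q) = -1/13 (f(a, q) = 1/(-13) = -1/13)
T(11) - f(-11, -15) = (-20 - 4*11) - 1*(-1/13) = (-20 - 44) + 1/13 = -64 + 1/13 = -831/13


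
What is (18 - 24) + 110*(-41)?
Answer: -4516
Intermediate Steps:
(18 - 24) + 110*(-41) = -6 - 4510 = -4516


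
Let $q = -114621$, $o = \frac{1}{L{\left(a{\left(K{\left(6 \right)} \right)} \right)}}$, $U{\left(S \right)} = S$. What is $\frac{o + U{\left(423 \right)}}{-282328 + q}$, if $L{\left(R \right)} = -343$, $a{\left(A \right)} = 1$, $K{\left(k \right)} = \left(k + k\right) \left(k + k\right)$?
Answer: $- \frac{145088}{136153507} \approx -0.0010656$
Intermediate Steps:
$K{\left(k \right)} = 4 k^{2}$ ($K{\left(k \right)} = 2 k 2 k = 4 k^{2}$)
$o = - \frac{1}{343}$ ($o = \frac{1}{-343} = - \frac{1}{343} \approx -0.0029155$)
$\frac{o + U{\left(423 \right)}}{-282328 + q} = \frac{- \frac{1}{343} + 423}{-282328 - 114621} = \frac{145088}{343 \left(-396949\right)} = \frac{145088}{343} \left(- \frac{1}{396949}\right) = - \frac{145088}{136153507}$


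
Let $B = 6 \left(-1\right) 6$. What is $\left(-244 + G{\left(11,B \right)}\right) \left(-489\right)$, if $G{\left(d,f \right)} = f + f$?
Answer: $154524$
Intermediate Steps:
$B = -36$ ($B = \left(-6\right) 6 = -36$)
$G{\left(d,f \right)} = 2 f$
$\left(-244 + G{\left(11,B \right)}\right) \left(-489\right) = \left(-244 + 2 \left(-36\right)\right) \left(-489\right) = \left(-244 - 72\right) \left(-489\right) = \left(-316\right) \left(-489\right) = 154524$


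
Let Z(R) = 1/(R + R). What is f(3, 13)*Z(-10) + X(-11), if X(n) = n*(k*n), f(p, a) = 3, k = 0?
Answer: -3/20 ≈ -0.15000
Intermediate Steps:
Z(R) = 1/(2*R)
X(n) = 0 (X(n) = n*(0*n) = n*0 = 0)
f(3, 13)*Z(-10) + X(-11) = 3*((½)/(-10)) + 0 = 3*((½)*(-⅒)) + 0 = 3*(-1/20) + 0 = -3/20 + 0 = -3/20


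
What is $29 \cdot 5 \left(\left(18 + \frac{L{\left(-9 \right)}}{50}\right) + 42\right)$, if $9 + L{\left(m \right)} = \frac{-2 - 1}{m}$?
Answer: $\frac{130123}{15} \approx 8674.9$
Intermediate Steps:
$L{\left(m \right)} = -9 - \frac{3}{m}$ ($L{\left(m \right)} = -9 + \frac{-2 - 1}{m} = -9 - \frac{3}{m}$)
$29 \cdot 5 \left(\left(18 + \frac{L{\left(-9 \right)}}{50}\right) + 42\right) = 29 \cdot 5 \left(\left(18 + \frac{-9 - \frac{3}{-9}}{50}\right) + 42\right) = 145 \left(\left(18 + \left(-9 - - \frac{1}{3}\right) \frac{1}{50}\right) + 42\right) = 145 \left(\left(18 + \left(-9 + \frac{1}{3}\right) \frac{1}{50}\right) + 42\right) = 145 \left(\left(18 - \frac{13}{75}\right) + 42\right) = 145 \left(\frac{1337}{75} + 42\right) = 145 \cdot \frac{4487}{75} = \frac{130123}{15}$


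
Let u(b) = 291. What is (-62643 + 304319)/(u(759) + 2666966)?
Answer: 241676/2667257 ≈ 0.090608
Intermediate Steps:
(-62643 + 304319)/(u(759) + 2666966) = (-62643 + 304319)/(291 + 2666966) = 241676/2667257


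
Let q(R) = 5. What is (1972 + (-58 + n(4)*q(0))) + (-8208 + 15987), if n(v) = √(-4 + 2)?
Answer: 9693 + 5*I*√2 ≈ 9693.0 + 7.0711*I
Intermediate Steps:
n(v) = I*√2 (n(v) = √(-2) = I*√2)
(1972 + (-58 + n(4)*q(0))) + (-8208 + 15987) = (1972 + (-58 + (I*√2)*5)) + (-8208 + 15987) = (1972 + (-58 + 5*I*√2)) + 7779 = (1914 + 5*I*√2) + 7779 = 9693 + 5*I*√2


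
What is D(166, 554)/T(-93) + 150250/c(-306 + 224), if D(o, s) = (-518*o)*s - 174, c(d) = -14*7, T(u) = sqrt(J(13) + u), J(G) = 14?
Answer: -75125/49 + 47637526*I*sqrt(79)/79 ≈ -1533.2 + 5.3596e+6*I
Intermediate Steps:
T(u) = sqrt(14 + u)
c(d) = -98
D(o, s) = -174 - 518*o*s (D(o, s) = -518*o*s - 174 = -174 - 518*o*s)
D(166, 554)/T(-93) + 150250/c(-306 + 224) = (-174 - 518*166*554)/(sqrt(14 - 93)) + 150250/(-98) = (-174 - 47637352)/(sqrt(-79)) + 150250*(-1/98) = -47637526*(-I*sqrt(79)/79) - 75125/49 = -(-47637526)*I*sqrt(79)/79 - 75125/49 = 47637526*I*sqrt(79)/79 - 75125/49 = -75125/49 + 47637526*I*sqrt(79)/79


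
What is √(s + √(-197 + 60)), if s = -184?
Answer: √(-184 + I*√137) ≈ 0.43122 + 13.572*I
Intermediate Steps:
√(s + √(-197 + 60)) = √(-184 + √(-197 + 60)) = √(-184 + √(-137)) = √(-184 + I*√137)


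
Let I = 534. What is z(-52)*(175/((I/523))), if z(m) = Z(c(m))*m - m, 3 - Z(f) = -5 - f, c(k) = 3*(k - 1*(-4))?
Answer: 326012050/267 ≈ 1.2210e+6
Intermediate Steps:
c(k) = 12 + 3*k (c(k) = 3*(k + 4) = 3*(4 + k) = 12 + 3*k)
Z(f) = 8 + f (Z(f) = 3 - (-5 - f) = 3 + (5 + f) = 8 + f)
z(m) = -m + m*(20 + 3*m) (z(m) = (8 + (12 + 3*m))*m - m = (20 + 3*m)*m - m = m*(20 + 3*m) - m = -m + m*(20 + 3*m))
z(-52)*(175/((I/523))) = (-52*(19 + 3*(-52)))*(175/((534/523))) = (-52*(19 - 156))*(175/((534*(1/523)))) = (-52*(-137))*(175/(534/523)) = 7124*(175*(523/534)) = 7124*(91525/534) = 326012050/267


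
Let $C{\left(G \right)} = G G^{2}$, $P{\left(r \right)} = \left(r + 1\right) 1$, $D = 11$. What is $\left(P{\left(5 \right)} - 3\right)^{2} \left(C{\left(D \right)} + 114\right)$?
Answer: $13005$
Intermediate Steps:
$P{\left(r \right)} = 1 + r$ ($P{\left(r \right)} = \left(1 + r\right) 1 = 1 + r$)
$C{\left(G \right)} = G^{3}$
$\left(P{\left(5 \right)} - 3\right)^{2} \left(C{\left(D \right)} + 114\right) = \left(\left(1 + 5\right) - 3\right)^{2} \left(11^{3} + 114\right) = \left(6 - 3\right)^{2} \left(1331 + 114\right) = 3^{2} \cdot 1445 = 9 \cdot 1445 = 13005$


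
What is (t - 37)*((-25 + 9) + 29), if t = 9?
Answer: -364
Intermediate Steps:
(t - 37)*((-25 + 9) + 29) = (9 - 37)*((-25 + 9) + 29) = -28*(-16 + 29) = -28*13 = -364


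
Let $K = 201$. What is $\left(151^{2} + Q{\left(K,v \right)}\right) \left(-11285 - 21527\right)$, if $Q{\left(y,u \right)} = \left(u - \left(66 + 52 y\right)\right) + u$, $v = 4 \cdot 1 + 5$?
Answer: $-403620412$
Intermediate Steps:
$v = 9$ ($v = 4 + 5 = 9$)
$Q{\left(y,u \right)} = -66 - 52 y + 2 u$ ($Q{\left(y,u \right)} = \left(u - \left(66 + 52 y\right)\right) + u = \left(-66 + u - 52 y\right) + u = -66 - 52 y + 2 u$)
$\left(151^{2} + Q{\left(K,v \right)}\right) \left(-11285 - 21527\right) = \left(151^{2} - 10500\right) \left(-11285 - 21527\right) = \left(22801 - 10500\right) \left(-32812\right) = 12301 \left(-32812\right) = -403620412$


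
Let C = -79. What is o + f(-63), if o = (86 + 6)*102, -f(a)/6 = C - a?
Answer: 9480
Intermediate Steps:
f(a) = 474 + 6*a (f(a) = -6*(-79 - a) = 474 + 6*a)
o = 9384 (o = 92*102 = 9384)
o + f(-63) = 9384 + (474 + 6*(-63)) = 9384 + (474 - 378) = 9384 + 96 = 9480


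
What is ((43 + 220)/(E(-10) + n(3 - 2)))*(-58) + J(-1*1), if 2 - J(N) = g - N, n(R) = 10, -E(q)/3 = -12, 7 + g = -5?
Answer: -7328/23 ≈ -318.61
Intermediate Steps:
g = -12 (g = -7 - 5 = -12)
E(q) = 36 (E(q) = -3*(-12) = 36)
J(N) = 14 + N (J(N) = 2 - (-12 - N) = 2 + (12 + N) = 14 + N)
((43 + 220)/(E(-10) + n(3 - 2)))*(-58) + J(-1*1) = ((43 + 220)/(36 + 10))*(-58) + (14 - 1*1) = (263/46)*(-58) + (14 - 1) = (263*(1/46))*(-58) + 13 = (263/46)*(-58) + 13 = -7627/23 + 13 = -7328/23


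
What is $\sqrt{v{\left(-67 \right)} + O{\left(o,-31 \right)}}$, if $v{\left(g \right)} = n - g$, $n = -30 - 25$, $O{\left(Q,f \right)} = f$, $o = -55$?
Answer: $i \sqrt{19} \approx 4.3589 i$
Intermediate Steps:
$n = -55$
$v{\left(g \right)} = -55 - g$
$\sqrt{v{\left(-67 \right)} + O{\left(o,-31 \right)}} = \sqrt{\left(-55 - -67\right) - 31} = \sqrt{\left(-55 + 67\right) - 31} = \sqrt{12 - 31} = \sqrt{-19} = i \sqrt{19}$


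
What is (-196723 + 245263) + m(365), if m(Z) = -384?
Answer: 48156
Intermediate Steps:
(-196723 + 245263) + m(365) = (-196723 + 245263) - 384 = 48540 - 384 = 48156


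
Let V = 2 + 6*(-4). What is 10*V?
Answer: -220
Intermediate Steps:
V = -22 (V = 2 - 24 = -22)
10*V = 10*(-22) = -220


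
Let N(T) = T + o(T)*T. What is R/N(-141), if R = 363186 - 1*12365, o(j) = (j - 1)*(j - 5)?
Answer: -350821/2923353 ≈ -0.12001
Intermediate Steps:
o(j) = (-1 + j)*(-5 + j)
N(T) = T + T*(5 + T² - 6*T) (N(T) = T + (5 + T² - 6*T)*T = T + T*(5 + T² - 6*T))
R = 350821 (R = 363186 - 12365 = 350821)
R/N(-141) = 350821/((-141*(6 + (-141)² - 6*(-141)))) = 350821/((-141*(6 + 19881 + 846))) = 350821/((-141*20733)) = 350821/(-2923353) = 350821*(-1/2923353) = -350821/2923353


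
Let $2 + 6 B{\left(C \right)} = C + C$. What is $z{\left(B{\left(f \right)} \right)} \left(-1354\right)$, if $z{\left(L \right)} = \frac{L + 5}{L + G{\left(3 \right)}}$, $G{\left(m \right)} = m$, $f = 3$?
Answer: $- \frac{23018}{11} \approx -2092.5$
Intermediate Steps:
$B{\left(C \right)} = - \frac{1}{3} + \frac{C}{3}$ ($B{\left(C \right)} = - \frac{1}{3} + \frac{C + C}{6} = - \frac{1}{3} + \frac{2 C}{6} = - \frac{1}{3} + \frac{C}{3}$)
$z{\left(L \right)} = \frac{5 + L}{3 + L}$ ($z{\left(L \right)} = \frac{L + 5}{L + 3} = \frac{5 + L}{3 + L}$)
$z{\left(B{\left(f \right)} \right)} \left(-1354\right) = \frac{5 + \left(- \frac{1}{3} + \frac{1}{3} \cdot 3\right)}{3 + \left(- \frac{1}{3} + \frac{1}{3} \cdot 3\right)} \left(-1354\right) = \frac{5 + \left(- \frac{1}{3} + 1\right)}{3 + \left(- \frac{1}{3} + 1\right)} \left(-1354\right) = \frac{5 + \frac{2}{3}}{3 + \frac{2}{3}} \left(-1354\right) = \frac{1}{\frac{11}{3}} \cdot \frac{17}{3} \left(-1354\right) = \frac{3}{11} \cdot \frac{17}{3} \left(-1354\right) = \frac{17}{11} \left(-1354\right) = - \frac{23018}{11}$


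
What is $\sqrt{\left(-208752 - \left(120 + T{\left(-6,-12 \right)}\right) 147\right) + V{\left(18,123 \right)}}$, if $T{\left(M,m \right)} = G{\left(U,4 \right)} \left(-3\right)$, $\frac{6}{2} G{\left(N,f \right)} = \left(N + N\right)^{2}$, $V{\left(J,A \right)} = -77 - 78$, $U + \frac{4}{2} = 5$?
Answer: $i \sqrt{221255} \approx 470.38 i$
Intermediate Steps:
$U = 3$ ($U = -2 + 5 = 3$)
$V{\left(J,A \right)} = -155$ ($V{\left(J,A \right)} = -77 - 78 = -155$)
$G{\left(N,f \right)} = \frac{4 N^{2}}{3}$ ($G{\left(N,f \right)} = \frac{\left(N + N\right)^{2}}{3} = \frac{\left(2 N\right)^{2}}{3} = \frac{4 N^{2}}{3}$)
$T{\left(M,m \right)} = -36$ ($T{\left(M,m \right)} = \frac{4 \cdot 3^{2}}{3} \left(-3\right) = \frac{4}{3} \cdot 9 \left(-3\right) = 12 \left(-3\right) = -36$)
$\sqrt{\left(-208752 - \left(120 + T{\left(-6,-12 \right)}\right) 147\right) + V{\left(18,123 \right)}} = \sqrt{\left(-208752 - \left(120 - 36\right) 147\right) - 155} = \sqrt{\left(-208752 - 84 \cdot 147\right) - 155} = \sqrt{\left(-208752 - 12348\right) - 155} = \sqrt{-221100 - 155} = \sqrt{-221255} = i \sqrt{221255}$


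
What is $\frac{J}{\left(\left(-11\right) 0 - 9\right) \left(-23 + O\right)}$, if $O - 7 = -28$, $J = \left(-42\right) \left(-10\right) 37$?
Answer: $\frac{1295}{33} \approx 39.242$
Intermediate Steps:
$J = 15540$ ($J = 420 \cdot 37 = 15540$)
$O = -21$ ($O = 7 - 28 = -21$)
$\frac{J}{\left(\left(-11\right) 0 - 9\right) \left(-23 + O\right)} = \frac{15540}{\left(\left(-11\right) 0 - 9\right) \left(-23 - 21\right)} = \frac{15540}{\left(0 - 9\right) \left(-44\right)} = \frac{15540}{\left(-9\right) \left(-44\right)} = \frac{15540}{396} = 15540 \cdot \frac{1}{396} = \frac{1295}{33}$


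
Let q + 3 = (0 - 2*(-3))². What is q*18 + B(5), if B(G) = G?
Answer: 599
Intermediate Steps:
q = 33 (q = -3 + (0 - 2*(-3))² = -3 + (0 + 6)² = -3 + 6² = -3 + 36 = 33)
q*18 + B(5) = 33*18 + 5 = 594 + 5 = 599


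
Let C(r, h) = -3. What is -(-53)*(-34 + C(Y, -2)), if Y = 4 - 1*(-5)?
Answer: -1961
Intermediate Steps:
Y = 9 (Y = 4 + 5 = 9)
-(-53)*(-34 + C(Y, -2)) = -(-53)*(-34 - 3) = -(-53)*(-37) = -1*1961 = -1961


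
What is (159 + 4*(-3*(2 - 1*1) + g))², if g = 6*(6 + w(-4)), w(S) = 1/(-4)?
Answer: 81225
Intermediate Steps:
w(S) = -¼
g = 69/2 (g = 6*(6 - ¼) = 6*(23/4) = 69/2 ≈ 34.500)
(159 + 4*(-3*(2 - 1*1) + g))² = (159 + 4*(-3*(2 - 1*1) + 69/2))² = (159 + 4*(-3*(2 - 1) + 69/2))² = (159 + 4*(-3*1 + 69/2))² = (159 + 4*(-3 + 69/2))² = (159 + 4*(63/2))² = (159 + 126)² = 285² = 81225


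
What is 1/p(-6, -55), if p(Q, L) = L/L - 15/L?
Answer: 11/14 ≈ 0.78571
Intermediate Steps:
p(Q, L) = 1 - 15/L
1/p(-6, -55) = 1/((-15 - 55)/(-55)) = 1/(-1/55*(-70)) = 1/(14/11) = 11/14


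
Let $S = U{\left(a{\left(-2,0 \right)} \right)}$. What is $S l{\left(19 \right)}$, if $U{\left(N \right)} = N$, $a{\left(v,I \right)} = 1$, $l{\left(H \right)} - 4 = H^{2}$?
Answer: $365$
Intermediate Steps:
$l{\left(H \right)} = 4 + H^{2}$
$S = 1$
$S l{\left(19 \right)} = 1 \left(4 + 19^{2}\right) = 1 \left(4 + 361\right) = 1 \cdot 365 = 365$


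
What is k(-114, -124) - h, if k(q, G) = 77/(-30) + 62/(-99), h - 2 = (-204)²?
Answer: -41204981/990 ≈ -41621.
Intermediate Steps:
h = 41618 (h = 2 + (-204)² = 2 + 41616 = 41618)
k(q, G) = -3161/990 (k(q, G) = 77*(-1/30) + 62*(-1/99) = -77/30 - 62/99 = -3161/990)
k(-114, -124) - h = -3161/990 - 1*41618 = -3161/990 - 41618 = -41204981/990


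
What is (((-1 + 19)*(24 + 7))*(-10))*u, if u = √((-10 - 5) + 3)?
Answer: -11160*I*√3 ≈ -19330.0*I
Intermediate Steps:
u = 2*I*√3 (u = √(-15 + 3) = √(-12) = 2*I*√3 ≈ 3.4641*I)
(((-1 + 19)*(24 + 7))*(-10))*u = (((-1 + 19)*(24 + 7))*(-10))*(2*I*√3) = ((18*31)*(-10))*(2*I*√3) = (558*(-10))*(2*I*√3) = -11160*I*√3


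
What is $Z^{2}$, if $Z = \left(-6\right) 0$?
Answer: $0$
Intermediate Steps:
$Z = 0$
$Z^{2} = 0^{2} = 0$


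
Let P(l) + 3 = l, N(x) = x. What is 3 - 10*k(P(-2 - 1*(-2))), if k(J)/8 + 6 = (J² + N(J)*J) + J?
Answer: -717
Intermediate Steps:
P(l) = -3 + l
k(J) = -48 + 8*J + 16*J² (k(J) = -48 + 8*((J² + J*J) + J) = -48 + 8*((J² + J²) + J) = -48 + 8*(2*J² + J) = -48 + 8*(J + 2*J²) = -48 + (8*J + 16*J²) = -48 + 8*J + 16*J²)
3 - 10*k(P(-2 - 1*(-2))) = 3 - 10*(-48 + 8*(-3 + (-2 - 1*(-2))) + 16*(-3 + (-2 - 1*(-2)))²) = 3 - 10*(-48 + 8*(-3 + (-2 + 2)) + 16*(-3 + (-2 + 2))²) = 3 - 10*(-48 + 8*(-3 + 0) + 16*(-3 + 0)²) = 3 - 10*(-48 + 8*(-3) + 16*(-3)²) = 3 - 10*(-48 - 24 + 16*9) = 3 - 10*(-48 - 24 + 144) = 3 - 10*72 = 3 - 720 = -717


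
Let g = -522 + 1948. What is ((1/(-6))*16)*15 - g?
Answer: -1466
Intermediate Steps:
g = 1426
((1/(-6))*16)*15 - g = ((1/(-6))*16)*15 - 1*1426 = ((1*(-⅙))*16)*15 - 1426 = -⅙*16*15 - 1426 = -8/3*15 - 1426 = -40 - 1426 = -1466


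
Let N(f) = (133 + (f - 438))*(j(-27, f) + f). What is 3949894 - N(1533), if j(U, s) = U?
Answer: 2100526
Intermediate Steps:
N(f) = (-305 + f)*(-27 + f) (N(f) = (133 + (f - 438))*(-27 + f) = (133 + (-438 + f))*(-27 + f) = (-305 + f)*(-27 + f))
3949894 - N(1533) = 3949894 - (8235 + 1533**2 - 332*1533) = 3949894 - (8235 + 2350089 - 508956) = 3949894 - 1*1849368 = 3949894 - 1849368 = 2100526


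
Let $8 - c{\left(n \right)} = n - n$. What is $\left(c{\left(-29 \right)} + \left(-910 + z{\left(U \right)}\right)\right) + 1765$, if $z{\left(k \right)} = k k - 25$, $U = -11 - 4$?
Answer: $1063$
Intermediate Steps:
$U = -15$ ($U = -11 - 4 = -15$)
$c{\left(n \right)} = 8$ ($c{\left(n \right)} = 8 - \left(n - n\right) = 8 - 0 = 8 + 0 = 8$)
$z{\left(k \right)} = -25 + k^{2}$ ($z{\left(k \right)} = k^{2} - 25 = -25 + k^{2}$)
$\left(c{\left(-29 \right)} + \left(-910 + z{\left(U \right)}\right)\right) + 1765 = \left(8 - \left(935 - 225\right)\right) + 1765 = \left(8 + \left(-910 + \left(-25 + 225\right)\right)\right) + 1765 = \left(8 + \left(-910 + 200\right)\right) + 1765 = \left(8 - 710\right) + 1765 = -702 + 1765 = 1063$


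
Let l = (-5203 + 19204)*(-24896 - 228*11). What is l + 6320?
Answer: -383677084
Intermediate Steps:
l = -383683404 (l = 14001*(-24896 - 2508) = 14001*(-27404) = -383683404)
l + 6320 = -383683404 + 6320 = -383677084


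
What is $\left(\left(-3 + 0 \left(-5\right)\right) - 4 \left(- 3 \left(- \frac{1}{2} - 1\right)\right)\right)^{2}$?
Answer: $441$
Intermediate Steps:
$\left(\left(-3 + 0 \left(-5\right)\right) - 4 \left(- 3 \left(- \frac{1}{2} - 1\right)\right)\right)^{2} = \left(\left(-3 + 0\right) - 4 \left(- 3 \left(\left(-1\right) \frac{1}{2} - 1\right)\right)\right)^{2} = \left(-3 - 4 \left(- 3 \left(- \frac{1}{2} - 1\right)\right)\right)^{2} = \left(-3 - 4 \left(\left(-3\right) \left(- \frac{3}{2}\right)\right)\right)^{2} = \left(-3 - 18\right)^{2} = \left(-21\right)^{2} = 441$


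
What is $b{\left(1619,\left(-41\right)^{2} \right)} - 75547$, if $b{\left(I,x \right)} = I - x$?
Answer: $-75609$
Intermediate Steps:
$b{\left(1619,\left(-41\right)^{2} \right)} - 75547 = \left(1619 - \left(-41\right)^{2}\right) - 75547 = \left(1619 - 1681\right) - 75547 = -62 - 75547 = -75609$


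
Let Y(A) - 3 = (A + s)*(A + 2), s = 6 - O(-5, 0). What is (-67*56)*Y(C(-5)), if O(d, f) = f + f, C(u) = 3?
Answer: -180096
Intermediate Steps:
O(d, f) = 2*f
s = 6 (s = 6 - 2*0 = 6 - 1*0 = 6 + 0 = 6)
Y(A) = 3 + (2 + A)*(6 + A) (Y(A) = 3 + (A + 6)*(A + 2) = 3 + (6 + A)*(2 + A) = 3 + (2 + A)*(6 + A))
(-67*56)*Y(C(-5)) = (-67*56)*(15 + 3**2 + 8*3) = -3752*(15 + 9 + 24) = -3752*48 = -180096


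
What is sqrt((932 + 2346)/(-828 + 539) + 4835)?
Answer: 3*sqrt(154893)/17 ≈ 69.453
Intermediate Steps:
sqrt((932 + 2346)/(-828 + 539) + 4835) = sqrt(3278/(-289) + 4835) = sqrt(3278*(-1/289) + 4835) = sqrt(-3278/289 + 4835) = sqrt(1394037/289) = 3*sqrt(154893)/17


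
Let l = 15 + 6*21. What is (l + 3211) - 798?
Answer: 2554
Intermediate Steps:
l = 141 (l = 15 + 126 = 141)
(l + 3211) - 798 = (141 + 3211) - 798 = 3352 - 798 = 2554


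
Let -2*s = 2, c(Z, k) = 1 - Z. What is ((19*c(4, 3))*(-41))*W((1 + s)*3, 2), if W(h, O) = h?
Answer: 0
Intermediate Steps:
s = -1 (s = -½*2 = -1)
((19*c(4, 3))*(-41))*W((1 + s)*3, 2) = ((19*(1 - 1*4))*(-41))*((1 - 1)*3) = ((19*(1 - 4))*(-41))*(0*3) = ((19*(-3))*(-41))*0 = -57*(-41)*0 = 2337*0 = 0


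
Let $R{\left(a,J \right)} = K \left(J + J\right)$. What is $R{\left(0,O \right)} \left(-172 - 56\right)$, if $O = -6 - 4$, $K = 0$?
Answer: $0$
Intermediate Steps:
$O = -10$
$R{\left(a,J \right)} = 0$ ($R{\left(a,J \right)} = 0 \left(J + J\right) = 0 \cdot 2 J = 0$)
$R{\left(0,O \right)} \left(-172 - 56\right) = 0 \left(-172 - 56\right) = 0 \left(-228\right) = 0$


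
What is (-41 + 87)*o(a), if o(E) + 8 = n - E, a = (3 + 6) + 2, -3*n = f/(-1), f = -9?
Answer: -1012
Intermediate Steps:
n = -3 (n = -(-3)/(-1) = -(-3)*(-1) = -⅓*9 = -3)
a = 11 (a = 9 + 2 = 11)
o(E) = -11 - E (o(E) = -8 + (-3 - E) = -11 - E)
(-41 + 87)*o(a) = (-41 + 87)*(-11 - 1*11) = 46*(-11 - 11) = 46*(-22) = -1012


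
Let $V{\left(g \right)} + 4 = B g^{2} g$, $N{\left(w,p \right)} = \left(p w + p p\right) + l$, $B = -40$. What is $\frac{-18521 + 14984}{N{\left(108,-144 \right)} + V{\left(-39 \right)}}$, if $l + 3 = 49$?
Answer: $- \frac{1179}{792662} \approx -0.0014874$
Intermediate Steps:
$l = 46$ ($l = -3 + 49 = 46$)
$N{\left(w,p \right)} = 46 + p^{2} + p w$ ($N{\left(w,p \right)} = \left(p w + p p\right) + 46 = \left(p w + p^{2}\right) + 46 = \left(p^{2} + p w\right) + 46 = 46 + p^{2} + p w$)
$V{\left(g \right)} = -4 - 40 g^{3}$ ($V{\left(g \right)} = -4 + - 40 g^{2} g = -4 - 40 g^{3}$)
$\frac{-18521 + 14984}{N{\left(108,-144 \right)} + V{\left(-39 \right)}} = \frac{-18521 + 14984}{\left(46 + \left(-144\right)^{2} - 15552\right) - \left(4 + 40 \left(-39\right)^{3}\right)} = - \frac{3537}{\left(46 + 20736 - 15552\right) - -2372756} = - \frac{3537}{5230 + \left(-4 + 2372760\right)} = - \frac{3537}{5230 + 2372756} = - \frac{3537}{2377986} = \left(-3537\right) \frac{1}{2377986} = - \frac{1179}{792662}$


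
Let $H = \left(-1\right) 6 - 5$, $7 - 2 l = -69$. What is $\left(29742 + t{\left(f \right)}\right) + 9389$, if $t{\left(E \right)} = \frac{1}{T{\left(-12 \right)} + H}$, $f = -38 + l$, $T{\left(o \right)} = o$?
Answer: $\frac{900012}{23} \approx 39131.0$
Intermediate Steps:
$l = 38$ ($l = \frac{7}{2} - - \frac{69}{2} = \frac{7}{2} + \frac{69}{2} = 38$)
$H = -11$ ($H = -6 - 5 = -11$)
$f = 0$ ($f = -38 + 38 = 0$)
$t{\left(E \right)} = - \frac{1}{23}$ ($t{\left(E \right)} = \frac{1}{-12 - 11} = \frac{1}{-23} = - \frac{1}{23}$)
$\left(29742 + t{\left(f \right)}\right) + 9389 = \left(29742 - \frac{1}{23}\right) + 9389 = \frac{684065}{23} + 9389 = \frac{900012}{23}$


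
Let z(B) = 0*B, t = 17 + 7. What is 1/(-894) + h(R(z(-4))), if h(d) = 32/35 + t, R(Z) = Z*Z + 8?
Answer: 779533/31290 ≈ 24.913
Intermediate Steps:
t = 24
z(B) = 0
R(Z) = 8 + Z² (R(Z) = Z² + 8 = 8 + Z²)
h(d) = 872/35 (h(d) = 32/35 + 24 = 872/35)
1/(-894) + h(R(z(-4))) = 1/(-894) + 872/35 = -1/894 + 872/35 = 779533/31290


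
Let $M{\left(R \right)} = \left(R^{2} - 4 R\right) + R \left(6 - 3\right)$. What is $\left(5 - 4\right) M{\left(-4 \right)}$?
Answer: $20$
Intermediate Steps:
$M{\left(R \right)} = R^{2} - R$ ($M{\left(R \right)} = \left(R^{2} - 4 R\right) + R 3 = \left(R^{2} - 4 R\right) + 3 R = R^{2} - R$)
$\left(5 - 4\right) M{\left(-4 \right)} = \left(5 - 4\right) \left(- 4 \left(-1 - 4\right)\right) = \left(5 - 4\right) \left(\left(-4\right) \left(-5\right)\right) = 1 \cdot 20 = 20$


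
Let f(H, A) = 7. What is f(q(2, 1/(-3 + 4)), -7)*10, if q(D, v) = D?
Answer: 70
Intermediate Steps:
f(q(2, 1/(-3 + 4)), -7)*10 = 7*10 = 70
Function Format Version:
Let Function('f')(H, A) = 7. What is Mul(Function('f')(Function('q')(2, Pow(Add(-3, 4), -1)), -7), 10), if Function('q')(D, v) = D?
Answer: 70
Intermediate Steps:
Mul(Function('f')(Function('q')(2, Pow(Add(-3, 4), -1)), -7), 10) = Mul(7, 10) = 70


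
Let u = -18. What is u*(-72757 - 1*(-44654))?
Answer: 505854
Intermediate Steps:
u*(-72757 - 1*(-44654)) = -18*(-72757 - 1*(-44654)) = -18*(-72757 + 44654) = -18*(-28103) = 505854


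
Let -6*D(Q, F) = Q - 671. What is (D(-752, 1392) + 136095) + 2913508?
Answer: 18299041/6 ≈ 3.0498e+6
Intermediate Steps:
D(Q, F) = 671/6 - Q/6 (D(Q, F) = -(Q - 671)/6 = -(-671 + Q)/6 = 671/6 - Q/6)
(D(-752, 1392) + 136095) + 2913508 = ((671/6 - 1/6*(-752)) + 136095) + 2913508 = ((671/6 + 376/3) + 136095) + 2913508 = (1423/6 + 136095) + 2913508 = 817993/6 + 2913508 = 18299041/6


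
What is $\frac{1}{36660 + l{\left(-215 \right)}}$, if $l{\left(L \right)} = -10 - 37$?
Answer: $\frac{1}{36613} \approx 2.7313 \cdot 10^{-5}$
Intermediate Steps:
$l{\left(L \right)} = -47$ ($l{\left(L \right)} = -10 - 37 = -47$)
$\frac{1}{36660 + l{\left(-215 \right)}} = \frac{1}{36660 - 47} = \frac{1}{36613}$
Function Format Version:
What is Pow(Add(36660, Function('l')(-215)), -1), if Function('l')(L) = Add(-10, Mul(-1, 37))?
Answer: Rational(1, 36613) ≈ 2.7313e-5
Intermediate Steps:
Function('l')(L) = -47 (Function('l')(L) = Add(-10, -37) = -47)
Pow(Add(36660, Function('l')(-215)), -1) = Pow(Add(36660, -47), -1) = Pow(36613, -1) = Rational(1, 36613)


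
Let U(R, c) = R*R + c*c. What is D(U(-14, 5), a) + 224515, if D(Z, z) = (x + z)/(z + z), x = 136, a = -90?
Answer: 20206327/90 ≈ 2.2451e+5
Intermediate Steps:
U(R, c) = R**2 + c**2
D(Z, z) = (136 + z)/(2*z) (D(Z, z) = (136 + z)/(z + z) = (136 + z)/((2*z)) = (136 + z)*(1/(2*z)) = (136 + z)/(2*z))
D(U(-14, 5), a) + 224515 = (1/2)*(136 - 90)/(-90) + 224515 = (1/2)*(-1/90)*46 + 224515 = -23/90 + 224515 = 20206327/90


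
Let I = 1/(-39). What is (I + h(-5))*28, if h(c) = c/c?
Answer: 1064/39 ≈ 27.282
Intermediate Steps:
h(c) = 1
I = -1/39 ≈ -0.025641
(I + h(-5))*28 = (-1/39 + 1)*28 = (38/39)*28 = 1064/39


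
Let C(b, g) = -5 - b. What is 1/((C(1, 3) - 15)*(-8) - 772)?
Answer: -1/604 ≈ -0.0016556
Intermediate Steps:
1/((C(1, 3) - 15)*(-8) - 772) = 1/(((-5 - 1*1) - 15)*(-8) - 772) = 1/(((-5 - 1) - 15)*(-8) - 772) = 1/((-6 - 15)*(-8) - 772) = 1/(-21*(-8) - 772) = 1/(168 - 772) = 1/(-604) = -1/604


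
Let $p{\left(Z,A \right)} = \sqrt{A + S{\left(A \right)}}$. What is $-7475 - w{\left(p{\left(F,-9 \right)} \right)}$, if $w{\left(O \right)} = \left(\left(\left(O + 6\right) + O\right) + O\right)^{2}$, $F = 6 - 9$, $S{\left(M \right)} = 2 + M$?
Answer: $-7367 - 144 i \approx -7367.0 - 144.0 i$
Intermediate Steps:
$F = -3$ ($F = 6 - 9 = -3$)
$p{\left(Z,A \right)} = \sqrt{2 + 2 A}$ ($p{\left(Z,A \right)} = \sqrt{A + \left(2 + A\right)} = \sqrt{2 + 2 A}$)
$w{\left(O \right)} = \left(6 + 3 O\right)^{2}$ ($w{\left(O \right)} = \left(\left(\left(6 + O\right) + O\right) + O\right)^{2} = \left(\left(6 + 2 O\right) + O\right)^{2} = \left(6 + 3 O\right)^{2}$)
$-7475 - w{\left(p{\left(F,-9 \right)} \right)} = -7475 - 9 \left(2 + \sqrt{2 + 2 \left(-9\right)}\right)^{2} = -7475 - 9 \left(2 + \sqrt{2 - 18}\right)^{2} = -7475 - 9 \left(2 + \sqrt{-16}\right)^{2} = -7475 - 9 \left(2 + 4 i\right)^{2}$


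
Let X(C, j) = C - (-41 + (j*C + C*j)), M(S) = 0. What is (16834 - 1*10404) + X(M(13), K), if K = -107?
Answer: 6471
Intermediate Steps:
X(C, j) = 41 + C - 2*C*j (X(C, j) = C - (-41 + (C*j + C*j)) = C - (-41 + 2*C*j) = C + (41 - 2*C*j) = 41 + C - 2*C*j)
(16834 - 1*10404) + X(M(13), K) = (16834 - 1*10404) + (41 + 0 - 2*0*(-107)) = (16834 - 10404) + (41 + 0 + 0) = 6430 + 41 = 6471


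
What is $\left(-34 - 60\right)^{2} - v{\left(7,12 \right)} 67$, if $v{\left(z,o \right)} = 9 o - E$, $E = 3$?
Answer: $1801$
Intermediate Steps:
$v{\left(z,o \right)} = -3 + 9 o$ ($v{\left(z,o \right)} = 9 o - 3 = -3 + 9 o$)
$\left(-34 - 60\right)^{2} - v{\left(7,12 \right)} 67 = \left(-34 - 60\right)^{2} - \left(-3 + 9 \cdot 12\right) 67 = \left(-94\right)^{2} - \left(-3 + 108\right) 67 = 8836 - 105 \cdot 67 = 8836 - 7035 = 1801$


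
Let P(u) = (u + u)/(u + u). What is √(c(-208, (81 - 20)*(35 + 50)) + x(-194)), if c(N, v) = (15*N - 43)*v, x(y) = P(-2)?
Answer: I*√16400154 ≈ 4049.7*I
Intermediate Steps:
P(u) = 1 (P(u) = (2*u)/((2*u)) = (2*u)*(1/(2*u)) = 1)
x(y) = 1
c(N, v) = v*(-43 + 15*N) (c(N, v) = (-43 + 15*N)*v = v*(-43 + 15*N))
√(c(-208, (81 - 20)*(35 + 50)) + x(-194)) = √(((81 - 20)*(35 + 50))*(-43 + 15*(-208)) + 1) = √((61*85)*(-43 - 3120) + 1) = √(5185*(-3163) + 1) = √(-16400155 + 1) = √(-16400154) = I*√16400154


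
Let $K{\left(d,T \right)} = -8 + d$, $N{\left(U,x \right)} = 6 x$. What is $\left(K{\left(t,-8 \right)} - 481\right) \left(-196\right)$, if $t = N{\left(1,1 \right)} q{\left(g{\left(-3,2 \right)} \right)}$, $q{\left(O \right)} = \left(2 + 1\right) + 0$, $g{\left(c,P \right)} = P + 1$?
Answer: $92316$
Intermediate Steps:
$g{\left(c,P \right)} = 1 + P$
$q{\left(O \right)} = 3$ ($q{\left(O \right)} = 3 + 0 = 3$)
$t = 18$ ($t = 6 \cdot 1 \cdot 3 = 6 \cdot 3 = 18$)
$\left(K{\left(t,-8 \right)} - 481\right) \left(-196\right) = \left(\left(-8 + 18\right) - 481\right) \left(-196\right) = \left(10 - 481\right) \left(-196\right) = \left(-471\right) \left(-196\right) = 92316$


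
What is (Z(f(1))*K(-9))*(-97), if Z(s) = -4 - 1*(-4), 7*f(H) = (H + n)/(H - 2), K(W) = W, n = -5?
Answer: 0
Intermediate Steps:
f(H) = (-5 + H)/(7*(-2 + H)) (f(H) = ((H - 5)/(H - 2))/7 = ((-5 + H)/(-2 + H))/7 = (-5 + H)/(7*(-2 + H)))
Z(s) = 0 (Z(s) = -4 + 4 = 0)
(Z(f(1))*K(-9))*(-97) = (0*(-9))*(-97) = 0*(-97) = 0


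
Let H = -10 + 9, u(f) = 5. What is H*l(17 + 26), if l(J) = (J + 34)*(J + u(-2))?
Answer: -3696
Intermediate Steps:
l(J) = (5 + J)*(34 + J) (l(J) = (J + 34)*(J + 5) = (34 + J)*(5 + J) = (5 + J)*(34 + J))
H = -1
H*l(17 + 26) = -(170 + (17 + 26)² + 39*(17 + 26)) = -(170 + 43² + 39*43) = -(170 + 1849 + 1677) = -1*3696 = -3696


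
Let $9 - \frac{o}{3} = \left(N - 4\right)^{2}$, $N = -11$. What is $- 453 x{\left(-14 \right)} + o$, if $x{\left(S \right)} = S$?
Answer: $5694$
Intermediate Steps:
$o = -648$ ($o = 27 - 3 \left(-11 - 4\right)^{2} = 27 - 3 \left(-15\right)^{2} = 27 - 675 = -648$)
$- 453 x{\left(-14 \right)} + o = \left(-453\right) \left(-14\right) - 648 = 6342 - 648 = 5694$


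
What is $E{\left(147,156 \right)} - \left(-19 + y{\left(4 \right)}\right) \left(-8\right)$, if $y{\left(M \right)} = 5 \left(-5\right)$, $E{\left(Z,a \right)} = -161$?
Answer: $-513$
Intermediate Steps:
$y{\left(M \right)} = -25$
$E{\left(147,156 \right)} - \left(-19 + y{\left(4 \right)}\right) \left(-8\right) = -161 - \left(-19 - 25\right) \left(-8\right) = -161 - \left(-44\right) \left(-8\right) = -161 - 352 = -513$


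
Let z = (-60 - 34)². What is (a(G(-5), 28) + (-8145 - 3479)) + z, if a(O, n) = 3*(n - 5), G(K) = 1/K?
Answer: -2719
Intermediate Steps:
z = 8836 (z = (-94)² = 8836)
a(O, n) = -15 + 3*n (a(O, n) = 3*(-5 + n) = -15 + 3*n)
(a(G(-5), 28) + (-8145 - 3479)) + z = ((-15 + 3*28) + (-8145 - 3479)) + 8836 = ((-15 + 84) - 11624) + 8836 = (69 - 11624) + 8836 = -11555 + 8836 = -2719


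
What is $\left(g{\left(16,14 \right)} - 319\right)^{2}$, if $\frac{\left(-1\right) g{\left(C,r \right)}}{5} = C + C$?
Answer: $229441$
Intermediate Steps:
$g{\left(C,r \right)} = - 10 C$ ($g{\left(C,r \right)} = - 5 \left(C + C\right) = - 5 \cdot 2 C = - 10 C$)
$\left(g{\left(16,14 \right)} - 319\right)^{2} = \left(\left(-10\right) 16 - 319\right)^{2} = \left(-160 - 319\right)^{2} = \left(-479\right)^{2} = 229441$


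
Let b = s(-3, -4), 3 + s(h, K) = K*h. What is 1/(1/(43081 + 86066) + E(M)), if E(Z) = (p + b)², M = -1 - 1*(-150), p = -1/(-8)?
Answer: 8265408/688224427 ≈ 0.012010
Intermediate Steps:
s(h, K) = -3 + K*h
b = 9 (b = -3 - 4*(-3) = -3 + 12 = 9)
p = ⅛ (p = -1*(-⅛) = ⅛ ≈ 0.12500)
M = 149 (M = -1 + 150 = 149)
E(Z) = 5329/64 (E(Z) = (⅛ + 9)² = (73/8)² = 5329/64)
1/(1/(43081 + 86066) + E(M)) = 1/(1/(43081 + 86066) + 5329/64) = 1/(1/129147 + 5329/64) = 1/(688224427/8265408) = 8265408/688224427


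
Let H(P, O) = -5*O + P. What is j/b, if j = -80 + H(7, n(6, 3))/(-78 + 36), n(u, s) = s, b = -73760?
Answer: 419/387240 ≈ 0.0010820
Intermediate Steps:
H(P, O) = P - 5*O
j = -1676/21 (j = -80 + (7 - 5*3)/(-78 + 36) = -80 + (7 - 15)/(-42) = -80 - 8*(-1/42) = -80 + 4/21 = -1676/21 ≈ -79.810)
j/b = -1676/21/(-73760) = -1676/21*(-1/73760) = 419/387240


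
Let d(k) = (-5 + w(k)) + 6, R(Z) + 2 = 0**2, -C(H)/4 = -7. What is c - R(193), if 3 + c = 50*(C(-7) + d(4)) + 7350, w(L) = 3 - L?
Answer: 8749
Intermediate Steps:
C(H) = 28 (C(H) = -4*(-7) = 28)
R(Z) = -2 (R(Z) = -2 + 0**2 = -2 + 0 = -2)
d(k) = 4 - k (d(k) = (-5 + (3 - k)) + 6 = (-2 - k) + 6 = 4 - k)
c = 8747 (c = -3 + (50*(28 + (4 - 1*4)) + 7350) = -3 + (50*(28 + (4 - 4)) + 7350) = -3 + (50*(28 + 0) + 7350) = -3 + (50*28 + 7350) = -3 + (1400 + 7350) = -3 + 8750 = 8747)
c - R(193) = 8747 - 1*(-2) = 8747 + 2 = 8749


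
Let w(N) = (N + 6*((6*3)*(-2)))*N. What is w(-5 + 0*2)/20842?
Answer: 65/1226 ≈ 0.053018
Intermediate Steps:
w(N) = N*(-216 + N) (w(N) = (N + 6*(18*(-2)))*N = (N + 6*(-36))*N = (N - 216)*N = (-216 + N)*N = N*(-216 + N))
w(-5 + 0*2)/20842 = ((-5 + 0*2)*(-216 + (-5 + 0*2)))/20842 = ((-5 + 0)*(-216 + (-5 + 0)))*(1/20842) = -5*(-216 - 5)*(1/20842) = -5*(-221)*(1/20842) = 1105*(1/20842) = 65/1226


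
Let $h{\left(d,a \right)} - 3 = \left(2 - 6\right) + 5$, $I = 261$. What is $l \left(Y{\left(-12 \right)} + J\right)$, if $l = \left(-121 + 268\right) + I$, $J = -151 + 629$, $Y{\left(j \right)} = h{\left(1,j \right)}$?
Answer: $196656$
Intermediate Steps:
$h{\left(d,a \right)} = 4$ ($h{\left(d,a \right)} = 3 + \left(\left(2 - 6\right) + 5\right) = 3 + \left(-4 + 5\right) = 3 + 1 = 4$)
$Y{\left(j \right)} = 4$
$J = 478$
$l = 408$ ($l = \left(-121 + 268\right) + 261 = 147 + 261 = 408$)
$l \left(Y{\left(-12 \right)} + J\right) = 408 \left(4 + 478\right) = 408 \cdot 482 = 196656$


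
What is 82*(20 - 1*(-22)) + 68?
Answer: 3512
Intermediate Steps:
82*(20 - 1*(-22)) + 68 = 82*(20 + 22) + 68 = 82*42 + 68 = 3444 + 68 = 3512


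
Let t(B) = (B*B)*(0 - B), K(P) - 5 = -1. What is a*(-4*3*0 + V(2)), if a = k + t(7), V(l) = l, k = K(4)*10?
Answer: -606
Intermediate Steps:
K(P) = 4 (K(P) = 5 - 1 = 4)
t(B) = -B³ (t(B) = B²*(-B) = -B³)
k = 40 (k = 4*10 = 40)
a = -303 (a = 40 - 1*7³ = 40 - 1*343 = 40 - 343 = -303)
a*(-4*3*0 + V(2)) = -303*(-4*3*0 + 2) = -303*(-12*0 + 2) = -303*(0 + 2) = -303*2 = -606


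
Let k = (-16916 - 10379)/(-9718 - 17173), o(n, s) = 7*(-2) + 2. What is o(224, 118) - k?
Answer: -349987/26891 ≈ -13.015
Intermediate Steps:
o(n, s) = -12 (o(n, s) = -14 + 2 = -12)
k = 27295/26891 (k = -27295/(-26891) = -27295*(-1/26891) = 27295/26891 ≈ 1.0150)
o(224, 118) - k = -12 - 1*27295/26891 = -12 - 27295/26891 = -349987/26891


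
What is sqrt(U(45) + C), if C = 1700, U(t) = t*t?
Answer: 5*sqrt(149) ≈ 61.033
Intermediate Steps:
U(t) = t**2
sqrt(U(45) + C) = sqrt(45**2 + 1700) = sqrt(2025 + 1700) = sqrt(3725) = 5*sqrt(149)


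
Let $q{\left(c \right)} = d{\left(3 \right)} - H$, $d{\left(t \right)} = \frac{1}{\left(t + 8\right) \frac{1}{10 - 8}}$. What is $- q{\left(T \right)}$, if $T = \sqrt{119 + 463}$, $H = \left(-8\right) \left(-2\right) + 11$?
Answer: $\frac{295}{11} \approx 26.818$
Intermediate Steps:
$H = 27$ ($H = 16 + 11 = 27$)
$d{\left(t \right)} = \frac{1}{4 + \frac{t}{2}}$ ($d{\left(t \right)} = \frac{1}{\left(8 + t\right) \frac{1}{2}} = \frac{1}{4 + \frac{t}{2}}$)
$T = \sqrt{582} \approx 24.125$
$q{\left(c \right)} = - \frac{295}{11}$ ($q{\left(c \right)} = \frac{2}{8 + 3} - 27 = \frac{2}{11} - 27 = - \frac{295}{11}$)
$- q{\left(T \right)} = \left(-1\right) \left(- \frac{295}{11}\right) = \frac{295}{11}$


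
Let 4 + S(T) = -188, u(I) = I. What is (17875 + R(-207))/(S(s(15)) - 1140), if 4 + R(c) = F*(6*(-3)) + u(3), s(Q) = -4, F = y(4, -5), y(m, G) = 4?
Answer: -989/74 ≈ -13.365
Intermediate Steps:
F = 4
S(T) = -192 (S(T) = -4 - 188 = -192)
R(c) = -73 (R(c) = -4 + (4*(6*(-3)) + 3) = -4 + (4*(-18) + 3) = -4 + (-72 + 3) = -4 - 69 = -73)
(17875 + R(-207))/(S(s(15)) - 1140) = (17875 - 73)/(-192 - 1140) = 17802/(-1332) = 17802*(-1/1332) = -989/74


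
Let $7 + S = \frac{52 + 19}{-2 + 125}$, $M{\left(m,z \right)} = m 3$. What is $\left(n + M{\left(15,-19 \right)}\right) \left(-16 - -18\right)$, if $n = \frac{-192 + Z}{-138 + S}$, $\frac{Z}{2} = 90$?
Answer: $\frac{400428}{4441} \approx 90.166$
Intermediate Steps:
$Z = 180$ ($Z = 2 \cdot 90 = 180$)
$M{\left(m,z \right)} = 3 m$
$S = - \frac{790}{123}$ ($S = -7 + \frac{52 + 19}{-2 + 125} = -7 + \frac{71}{123} = - \frac{790}{123} \approx -6.4228$)
$n = \frac{369}{4441}$ ($n = \frac{-192 + 180}{-138 - \frac{790}{123}} = - \frac{12}{- \frac{17764}{123}} = \left(-12\right) \left(- \frac{123}{17764}\right) = \frac{369}{4441} \approx 0.083089$)
$\left(n + M{\left(15,-19 \right)}\right) \left(-16 - -18\right) = \left(\frac{369}{4441} + 3 \cdot 15\right) \left(-16 - -18\right) = \left(\frac{369}{4441} + 45\right) \left(-16 + 18\right) = \frac{200214}{4441} \cdot 2 = \frac{400428}{4441}$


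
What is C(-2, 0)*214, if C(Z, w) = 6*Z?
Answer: -2568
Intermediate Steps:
C(-2, 0)*214 = (6*(-2))*214 = -12*214 = -2568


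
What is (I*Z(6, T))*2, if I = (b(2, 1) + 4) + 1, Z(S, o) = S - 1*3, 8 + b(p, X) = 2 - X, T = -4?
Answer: -12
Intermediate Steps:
b(p, X) = -6 - X (b(p, X) = -8 + (2 - X) = -6 - X)
Z(S, o) = -3 + S (Z(S, o) = S - 3 = -3 + S)
I = -2 (I = ((-6 - 1*1) + 4) + 1 = ((-6 - 1) + 4) + 1 = (-7 + 4) + 1 = -3 + 1 = -2)
(I*Z(6, T))*2 = -2*(-3 + 6)*2 = -2*3*2 = -6*2 = -12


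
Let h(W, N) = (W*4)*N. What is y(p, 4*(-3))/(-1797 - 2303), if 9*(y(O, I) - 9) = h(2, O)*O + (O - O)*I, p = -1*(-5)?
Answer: -281/36900 ≈ -0.0076152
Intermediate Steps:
h(W, N) = 4*N*W (h(W, N) = (4*W)*N = 4*N*W)
p = 5
y(O, I) = 9 + 8*O²/9 (y(O, I) = 9 + ((4*O*2)*O + (O - O)*I)/9 = 9 + ((8*O)*O + 0*I)/9 = 9 + (8*O² + 0)/9 = 9 + (8*O²)/9 = 9 + 8*O²/9)
y(p, 4*(-3))/(-1797 - 2303) = (9 + (8/9)*5²)/(-1797 - 2303) = (9 + (8/9)*25)/(-4100) = -(9 + 200/9)/4100 = -1/4100*281/9 = -281/36900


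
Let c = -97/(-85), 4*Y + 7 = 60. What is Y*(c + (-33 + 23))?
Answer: -39909/340 ≈ -117.38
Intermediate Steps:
Y = 53/4 (Y = -7/4 + (¼)*60 = -7/4 + 15 = 53/4 ≈ 13.250)
c = 97/85 (c = -97*(-1/85) = 97/85 ≈ 1.1412)
Y*(c + (-33 + 23)) = 53*(97/85 + (-33 + 23))/4 = 53*(97/85 - 10)/4 = (53/4)*(-753/85) = -39909/340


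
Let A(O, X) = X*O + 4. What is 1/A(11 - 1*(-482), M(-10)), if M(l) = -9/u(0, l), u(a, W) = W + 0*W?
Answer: 10/4477 ≈ 0.0022336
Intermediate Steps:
u(a, W) = W (u(a, W) = W + 0 = W)
M(l) = -9/l
A(O, X) = 4 + O*X (A(O, X) = O*X + 4 = 4 + O*X)
1/A(11 - 1*(-482), M(-10)) = 1/(4 + (11 - 1*(-482))*(-9/(-10))) = 1/(4 + (11 + 482)*(-9*(-⅒))) = 1/(4 + 493*(9/10)) = 1/(4 + 4437/10) = 1/(4477/10) = 10/4477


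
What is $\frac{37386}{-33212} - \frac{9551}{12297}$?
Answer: $- \frac{388471727}{204203982} \approx -1.9024$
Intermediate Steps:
$\frac{37386}{-33212} - \frac{9551}{12297} = 37386 \left(- \frac{1}{33212}\right) - \frac{9551}{12297} = - \frac{18693}{16606} - \frac{9551}{12297} = - \frac{388471727}{204203982}$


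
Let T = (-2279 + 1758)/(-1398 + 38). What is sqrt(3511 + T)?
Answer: 3*sqrt(45101765)/340 ≈ 59.257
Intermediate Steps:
T = 521/1360 (T = -521/(-1360) = -521*(-1/1360) = 521/1360 ≈ 0.38309)
sqrt(3511 + T) = sqrt(3511 + 521/1360) = sqrt(4775481/1360) = 3*sqrt(45101765)/340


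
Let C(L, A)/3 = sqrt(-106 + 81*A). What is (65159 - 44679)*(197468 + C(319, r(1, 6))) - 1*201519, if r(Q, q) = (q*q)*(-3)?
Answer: 4043943121 + 61440*I*sqrt(8854) ≈ 4.0439e+9 + 5.7812e+6*I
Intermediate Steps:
r(Q, q) = -3*q**2 (r(Q, q) = q**2*(-3) = -3*q**2)
C(L, A) = 3*sqrt(-106 + 81*A)
(65159 - 44679)*(197468 + C(319, r(1, 6))) - 1*201519 = (65159 - 44679)*(197468 + 3*sqrt(-106 + 81*(-3*6**2))) - 1*201519 = 20480*(197468 + 3*sqrt(-106 + 81*(-3*36))) - 201519 = 20480*(197468 + 3*sqrt(-106 + 81*(-108))) - 201519 = 20480*(197468 + 3*sqrt(-106 - 8748)) - 201519 = 20480*(197468 + 3*sqrt(-8854)) - 201519 = 20480*(197468 + 3*(I*sqrt(8854))) - 201519 = 20480*(197468 + 3*I*sqrt(8854)) - 201519 = (4044144640 + 61440*I*sqrt(8854)) - 201519 = 4043943121 + 61440*I*sqrt(8854)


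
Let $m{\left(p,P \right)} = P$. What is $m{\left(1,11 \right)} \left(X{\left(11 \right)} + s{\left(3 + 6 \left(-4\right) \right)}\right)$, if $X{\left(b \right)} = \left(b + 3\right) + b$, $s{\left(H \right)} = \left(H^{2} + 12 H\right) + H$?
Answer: $2123$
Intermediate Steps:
$s{\left(H \right)} = H^{2} + 13 H$
$X{\left(b \right)} = 3 + 2 b$ ($X{\left(b \right)} = \left(3 + b\right) + b = 3 + 2 b$)
$m{\left(1,11 \right)} \left(X{\left(11 \right)} + s{\left(3 + 6 \left(-4\right) \right)}\right) = 11 \left(\left(3 + 2 \cdot 11\right) + \left(3 + 6 \left(-4\right)\right) \left(13 + \left(3 + 6 \left(-4\right)\right)\right)\right) = 11 \left(\left(3 + 22\right) + \left(3 - 24\right) \left(13 + \left(3 - 24\right)\right)\right) = 11 \left(25 - 21 \left(13 - 21\right)\right) = 11 \left(25 - -168\right) = 11 \left(25 + 168\right) = 11 \cdot 193 = 2123$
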